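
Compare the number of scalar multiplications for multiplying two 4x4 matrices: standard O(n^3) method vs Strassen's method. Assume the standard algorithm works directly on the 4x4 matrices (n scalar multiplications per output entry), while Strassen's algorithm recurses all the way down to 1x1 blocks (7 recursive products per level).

Matrix multiplication for 4x4 matrices:

Standard algorithm: 4^3 = 64 multiplications
Strassen's algorithm: 7^(log2(4)) = 7^2 = 49 multiplications
Savings: 64 - 49 = 15 multiplications

Standard: 64 multiplications (4^3). Strassen: 49 multiplications (7^2). Strassen reduces 8 recursive multiplications to 7 at each level.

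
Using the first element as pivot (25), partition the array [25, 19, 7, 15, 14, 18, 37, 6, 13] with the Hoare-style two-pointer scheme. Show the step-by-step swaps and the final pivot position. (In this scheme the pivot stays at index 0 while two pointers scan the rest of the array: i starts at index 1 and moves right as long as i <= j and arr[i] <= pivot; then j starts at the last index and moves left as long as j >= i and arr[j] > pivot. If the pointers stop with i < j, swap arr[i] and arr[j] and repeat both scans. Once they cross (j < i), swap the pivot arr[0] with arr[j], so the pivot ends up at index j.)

Hoare-style two-pointer partition with pivot = 25:

Initial array: [25, 19, 7, 15, 14, 18, 37, 6, 13]

Pointers start at i = 1, j = 8.
i stops at index 6 (arr[6]=37 > 25), j stops at index 8 (arr[8]=13 <= 25): swap arr[6] and arr[8], array becomes [25, 19, 7, 15, 14, 18, 13, 6, 37]
i ends at 8, j ends at 7: the pointers have crossed (j < i), so scanning stops.

Swap pivot arr[0] with arr[7] to place pivot at position 7: [6, 19, 7, 15, 14, 18, 13, 25, 37]
Pivot position: 7

After partitioning with pivot 25, the array becomes [6, 19, 7, 15, 14, 18, 13, 25, 37]. The pivot is placed at index 7. All elements to the left of the pivot are <= 25, and all elements to the right are > 25.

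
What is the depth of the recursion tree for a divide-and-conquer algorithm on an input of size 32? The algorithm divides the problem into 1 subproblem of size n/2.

For divide and conquer with division factor 2:

Problem sizes at each level:
Level 0: 32
Level 1: 16
Level 2: 8
Level 3: 4
Level 4: 2
Level 5: 1

The root is level 0 and the size-1 base case is level 5 (the tree spans levels 0 through 5, i.e. 6 levels counting the root), so the depth is the number of divisions: log_2(32) = 5

The recursion tree depth is log_2(32) = 5. At each level, the problem size is divided by 2, so it takes 5 divisions to reduce to a base case of size 1. The algorithm makes 1 recursive call at each level.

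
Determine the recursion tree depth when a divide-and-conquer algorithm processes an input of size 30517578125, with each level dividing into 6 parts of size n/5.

For divide and conquer with division factor 5:

Problem sizes at each level:
Level 0: 30517578125
Level 1: 6103515625
Level 2: 1220703125
Level 3: 244140625
Level 4: 48828125
Level 5: 9765625
Level 6: 1953125
Level 7: 390625
Level 8: 78125
Level 9: 15625
Level 10: 3125
Level 11: 625
Level 12: 125
Level 13: 25
Level 14: 5
Level 15: 1

The root is level 0 and the size-1 base case is level 15 (the tree spans levels 0 through 15, i.e. 16 levels counting the root), so the depth is the number of divisions: log_5(30517578125) = 15

The recursion tree depth is log_5(30517578125) = 15. At each level, the problem size is divided by 5, so it takes 15 divisions to reduce to a base case of size 1. The algorithm makes 6 recursive calls at each level.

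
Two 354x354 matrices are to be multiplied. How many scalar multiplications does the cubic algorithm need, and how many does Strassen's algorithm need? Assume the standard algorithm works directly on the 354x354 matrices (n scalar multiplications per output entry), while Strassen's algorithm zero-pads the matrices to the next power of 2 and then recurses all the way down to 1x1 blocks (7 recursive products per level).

Matrix multiplication for 354x354 matrices:

Strassen's algorithm requires power-of-2 dimensions. Pad 354x354 to 512x512 (next power of 2).

Standard algorithm: 354^3 = 44361864 multiplications
Strassen's algorithm: 7^(log2(512)) = 7^9 = 40353607 multiplications
Savings: 44361864 - 40353607 = 4008257 multiplications

Standard: 44361864 multiplications (354^3). Strassen: 40353607 multiplications (7^9, after padding to 512x512). Strassen reduces 8 recursive multiplications to 7 at each level.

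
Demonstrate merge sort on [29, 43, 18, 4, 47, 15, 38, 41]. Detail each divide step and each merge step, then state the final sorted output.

Merge sort trace:

Split: [29, 43, 18, 4, 47, 15, 38, 41] -> [29, 43, 18, 4] and [47, 15, 38, 41]
  Split: [29, 43, 18, 4] -> [29, 43] and [18, 4]
    Split: [29, 43] -> [29] and [43]
    Merge: [29] + [43] -> [29, 43]
    Split: [18, 4] -> [18] and [4]
    Merge: [18] + [4] -> [4, 18]
  Merge: [29, 43] + [4, 18] -> [4, 18, 29, 43]
  Split: [47, 15, 38, 41] -> [47, 15] and [38, 41]
    Split: [47, 15] -> [47] and [15]
    Merge: [47] + [15] -> [15, 47]
    Split: [38, 41] -> [38] and [41]
    Merge: [38] + [41] -> [38, 41]
  Merge: [15, 47] + [38, 41] -> [15, 38, 41, 47]
Merge: [4, 18, 29, 43] + [15, 38, 41, 47] -> [4, 15, 18, 29, 38, 41, 43, 47]

Final sorted array: [4, 15, 18, 29, 38, 41, 43, 47]

The merge sort proceeds by recursively splitting the array and merging sorted halves.
After all merges, the sorted array is [4, 15, 18, 29, 38, 41, 43, 47].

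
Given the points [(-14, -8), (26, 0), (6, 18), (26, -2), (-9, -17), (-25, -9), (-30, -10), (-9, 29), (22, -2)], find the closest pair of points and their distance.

Computing all pairwise distances among 9 points:

d((-14, -8), (26, 0)) = 40.7922
d((-14, -8), (6, 18)) = 32.8024
d((-14, -8), (26, -2)) = 40.4475
d((-14, -8), (-9, -17)) = 10.2956
d((-14, -8), (-25, -9)) = 11.0454
d((-14, -8), (-30, -10)) = 16.1245
d((-14, -8), (-9, 29)) = 37.3363
d((-14, -8), (22, -2)) = 36.4966
d((26, 0), (6, 18)) = 26.9072
d((26, 0), (26, -2)) = 2.0 <-- minimum
d((26, 0), (-9, -17)) = 38.9102
d((26, 0), (-25, -9)) = 51.788
d((26, 0), (-30, -10)) = 56.8859
d((26, 0), (-9, 29)) = 45.4533
d((26, 0), (22, -2)) = 4.4721
d((6, 18), (26, -2)) = 28.2843
d((6, 18), (-9, -17)) = 38.0789
d((6, 18), (-25, -9)) = 41.1096
d((6, 18), (-30, -10)) = 45.607
d((6, 18), (-9, 29)) = 18.6011
d((6, 18), (22, -2)) = 25.6125
d((26, -2), (-9, -17)) = 38.0789
d((26, -2), (-25, -9)) = 51.4782
d((26, -2), (-30, -10)) = 56.5685
d((26, -2), (-9, 29)) = 46.7547
d((26, -2), (22, -2)) = 4.0
d((-9, -17), (-25, -9)) = 17.8885
d((-9, -17), (-30, -10)) = 22.1359
d((-9, -17), (-9, 29)) = 46.0
d((-9, -17), (22, -2)) = 34.4384
d((-25, -9), (-30, -10)) = 5.099
d((-25, -9), (-9, 29)) = 41.2311
d((-25, -9), (22, -2)) = 47.5184
d((-30, -10), (-9, 29)) = 44.2945
d((-30, -10), (22, -2)) = 52.6118
d((-9, 29), (22, -2)) = 43.8406

Closest pair: (26, 0) and (26, -2) with distance 2.0

The closest pair is (26, 0) and (26, -2) with Euclidean distance 2.0. For 9 points, brute-force pairwise comparison is shown above. For large n, the divide-and-conquer algorithm (sort by x, recurse on halves, check the dividing strip) achieves O(n log n).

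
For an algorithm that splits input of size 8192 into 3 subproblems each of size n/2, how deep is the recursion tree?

For divide and conquer with division factor 2:

Problem sizes at each level:
Level 0: 8192
Level 1: 4096
Level 2: 2048
Level 3: 1024
Level 4: 512
Level 5: 256
Level 6: 128
Level 7: 64
Level 8: 32
Level 9: 16
Level 10: 8
Level 11: 4
Level 12: 2
Level 13: 1

The root is level 0 and the size-1 base case is level 13 (the tree spans levels 0 through 13, i.e. 14 levels counting the root), so the depth is the number of divisions: log_2(8192) = 13

The recursion tree depth is log_2(8192) = 13. At each level, the problem size is divided by 2, so it takes 13 divisions to reduce to a base case of size 1. The algorithm makes 3 recursive calls at each level.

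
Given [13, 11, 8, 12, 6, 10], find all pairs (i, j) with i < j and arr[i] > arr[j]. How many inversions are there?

Finding inversions in [13, 11, 8, 12, 6, 10]:

(0, 1): arr[0]=13 > arr[1]=11
(0, 2): arr[0]=13 > arr[2]=8
(0, 3): arr[0]=13 > arr[3]=12
(0, 4): arr[0]=13 > arr[4]=6
(0, 5): arr[0]=13 > arr[5]=10
(1, 2): arr[1]=11 > arr[2]=8
(1, 4): arr[1]=11 > arr[4]=6
(1, 5): arr[1]=11 > arr[5]=10
(2, 4): arr[2]=8 > arr[4]=6
(3, 4): arr[3]=12 > arr[4]=6
(3, 5): arr[3]=12 > arr[5]=10

Total inversions: 11

The array has 11 inversion(s): (0,1), (0,2), (0,3), (0,4), (0,5), (1,2), (1,4), (1,5), (2,4), (3,4), (3,5). Each pair (i,j) satisfies i < j and arr[i] > arr[j].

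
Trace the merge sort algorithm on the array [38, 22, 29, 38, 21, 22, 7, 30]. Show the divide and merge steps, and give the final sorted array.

Merge sort trace:

Split: [38, 22, 29, 38, 21, 22, 7, 30] -> [38, 22, 29, 38] and [21, 22, 7, 30]
  Split: [38, 22, 29, 38] -> [38, 22] and [29, 38]
    Split: [38, 22] -> [38] and [22]
    Merge: [38] + [22] -> [22, 38]
    Split: [29, 38] -> [29] and [38]
    Merge: [29] + [38] -> [29, 38]
  Merge: [22, 38] + [29, 38] -> [22, 29, 38, 38]
  Split: [21, 22, 7, 30] -> [21, 22] and [7, 30]
    Split: [21, 22] -> [21] and [22]
    Merge: [21] + [22] -> [21, 22]
    Split: [7, 30] -> [7] and [30]
    Merge: [7] + [30] -> [7, 30]
  Merge: [21, 22] + [7, 30] -> [7, 21, 22, 30]
Merge: [22, 29, 38, 38] + [7, 21, 22, 30] -> [7, 21, 22, 22, 29, 30, 38, 38]

Final sorted array: [7, 21, 22, 22, 29, 30, 38, 38]

The merge sort proceeds by recursively splitting the array and merging sorted halves.
After all merges, the sorted array is [7, 21, 22, 22, 29, 30, 38, 38].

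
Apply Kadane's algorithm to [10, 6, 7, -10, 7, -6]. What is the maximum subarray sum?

Using Kadane's algorithm on [10, 6, 7, -10, 7, -6]:

Scanning through the array:
Position 1 (value 6): max_ending_here = 16, max_so_far = 16
Position 2 (value 7): max_ending_here = 23, max_so_far = 23
Position 3 (value -10): max_ending_here = 13, max_so_far = 23
Position 4 (value 7): max_ending_here = 20, max_so_far = 23
Position 5 (value -6): max_ending_here = 14, max_so_far = 23

Maximum subarray: [10, 6, 7]
Maximum sum: 23

The maximum subarray is [10, 6, 7] with sum 23. This subarray runs from index 0 to index 2.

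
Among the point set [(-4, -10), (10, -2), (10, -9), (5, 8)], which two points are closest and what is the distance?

Computing all pairwise distances among 4 points:

d((-4, -10), (10, -2)) = 16.1245
d((-4, -10), (10, -9)) = 14.0357
d((-4, -10), (5, 8)) = 20.1246
d((10, -2), (10, -9)) = 7.0 <-- minimum
d((10, -2), (5, 8)) = 11.1803
d((10, -9), (5, 8)) = 17.72

Closest pair: (10, -2) and (10, -9) with distance 7.0

The closest pair is (10, -2) and (10, -9) with Euclidean distance 7.0. For 4 points, brute-force pairwise comparison is shown above. For large n, the divide-and-conquer algorithm (sort by x, recurse on halves, check the dividing strip) achieves O(n log n).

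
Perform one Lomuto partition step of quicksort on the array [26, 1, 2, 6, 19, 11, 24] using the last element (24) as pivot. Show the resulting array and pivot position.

Lomuto partition with pivot = 24:

Initial array: [26, 1, 2, 6, 19, 11, 24]

arr[0]=26 > 24: no swap
arr[1]=1 <= 24: swap with position 0, array becomes [1, 26, 2, 6, 19, 11, 24]
arr[2]=2 <= 24: swap with position 1, array becomes [1, 2, 26, 6, 19, 11, 24]
arr[3]=6 <= 24: swap with position 2, array becomes [1, 2, 6, 26, 19, 11, 24]
arr[4]=19 <= 24: swap with position 3, array becomes [1, 2, 6, 19, 26, 11, 24]
arr[5]=11 <= 24: swap with position 4, array becomes [1, 2, 6, 19, 11, 26, 24]

Place pivot at position 5: [1, 2, 6, 19, 11, 24, 26]
Pivot position: 5

After partitioning with pivot 24, the array becomes [1, 2, 6, 19, 11, 24, 26]. The pivot is placed at index 5. All elements to the left of the pivot are <= 24, and all elements to the right are > 24.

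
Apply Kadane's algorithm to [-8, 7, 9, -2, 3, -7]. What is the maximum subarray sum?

Using Kadane's algorithm on [-8, 7, 9, -2, 3, -7]:

Scanning through the array:
Position 1 (value 7): max_ending_here = 7, max_so_far = 7
Position 2 (value 9): max_ending_here = 16, max_so_far = 16
Position 3 (value -2): max_ending_here = 14, max_so_far = 16
Position 4 (value 3): max_ending_here = 17, max_so_far = 17
Position 5 (value -7): max_ending_here = 10, max_so_far = 17

Maximum subarray: [7, 9, -2, 3]
Maximum sum: 17

The maximum subarray is [7, 9, -2, 3] with sum 17. This subarray runs from index 1 to index 4.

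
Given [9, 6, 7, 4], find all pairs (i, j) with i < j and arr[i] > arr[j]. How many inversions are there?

Finding inversions in [9, 6, 7, 4]:

(0, 1): arr[0]=9 > arr[1]=6
(0, 2): arr[0]=9 > arr[2]=7
(0, 3): arr[0]=9 > arr[3]=4
(1, 3): arr[1]=6 > arr[3]=4
(2, 3): arr[2]=7 > arr[3]=4

Total inversions: 5

The array has 5 inversion(s): (0,1), (0,2), (0,3), (1,3), (2,3). Each pair (i,j) satisfies i < j and arr[i] > arr[j].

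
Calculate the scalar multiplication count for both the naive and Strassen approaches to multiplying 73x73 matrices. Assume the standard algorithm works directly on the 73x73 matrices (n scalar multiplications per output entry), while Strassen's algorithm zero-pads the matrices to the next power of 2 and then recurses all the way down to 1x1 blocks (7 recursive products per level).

Matrix multiplication for 73x73 matrices:

Strassen's algorithm requires power-of-2 dimensions. Pad 73x73 to 128x128 (next power of 2).

Standard algorithm: 73^3 = 389017 multiplications
Strassen's algorithm: 7^(log2(128)) = 7^7 = 823543 multiplications
Difference: 389017 - 823543 = -434526 (Strassen uses MORE here due to padding overhead — for small or just-over-power-of-2 n, padding can outweigh the per-level savings)

Standard: 389017 multiplications (73^3). Strassen: 823543 multiplications (7^7, after padding to 128x128). Strassen reduces 8 recursive multiplications to 7 at each level.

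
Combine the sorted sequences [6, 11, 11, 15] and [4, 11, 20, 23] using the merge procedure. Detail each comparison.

Merging process:

Compare 6 vs 4: take 4 from right. Merged: [4]
Compare 6 vs 11: take 6 from left. Merged: [4, 6]
Compare 11 vs 11: take 11 from left. Merged: [4, 6, 11]
Compare 11 vs 11: take 11 from left. Merged: [4, 6, 11, 11]
Compare 15 vs 11: take 11 from right. Merged: [4, 6, 11, 11, 11]
Compare 15 vs 20: take 15 from left. Merged: [4, 6, 11, 11, 11, 15]
Append remaining from right: [20, 23]. Merged: [4, 6, 11, 11, 11, 15, 20, 23]

Final merged array: [4, 6, 11, 11, 11, 15, 20, 23]
Total comparisons: 6

The merged array is [4, 6, 11, 11, 11, 15, 20, 23], requiring 6 comparisons. The merge step runs in O(n) time where n is the total number of elements.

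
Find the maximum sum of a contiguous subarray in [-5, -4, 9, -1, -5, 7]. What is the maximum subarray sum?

Using Kadane's algorithm on [-5, -4, 9, -1, -5, 7]:

Scanning through the array:
Position 1 (value -4): max_ending_here = -4, max_so_far = -4
Position 2 (value 9): max_ending_here = 9, max_so_far = 9
Position 3 (value -1): max_ending_here = 8, max_so_far = 9
Position 4 (value -5): max_ending_here = 3, max_so_far = 9
Position 5 (value 7): max_ending_here = 10, max_so_far = 10

Maximum subarray: [9, -1, -5, 7]
Maximum sum: 10

The maximum subarray is [9, -1, -5, 7] with sum 10. This subarray runs from index 2 to index 5.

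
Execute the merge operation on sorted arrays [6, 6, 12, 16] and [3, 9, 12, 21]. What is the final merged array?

Merging process:

Compare 6 vs 3: take 3 from right. Merged: [3]
Compare 6 vs 9: take 6 from left. Merged: [3, 6]
Compare 6 vs 9: take 6 from left. Merged: [3, 6, 6]
Compare 12 vs 9: take 9 from right. Merged: [3, 6, 6, 9]
Compare 12 vs 12: take 12 from left. Merged: [3, 6, 6, 9, 12]
Compare 16 vs 12: take 12 from right. Merged: [3, 6, 6, 9, 12, 12]
Compare 16 vs 21: take 16 from left. Merged: [3, 6, 6, 9, 12, 12, 16]
Append remaining from right: [21]. Merged: [3, 6, 6, 9, 12, 12, 16, 21]

Final merged array: [3, 6, 6, 9, 12, 12, 16, 21]
Total comparisons: 7

The merged array is [3, 6, 6, 9, 12, 12, 16, 21], requiring 7 comparisons. The merge step runs in O(n) time where n is the total number of elements.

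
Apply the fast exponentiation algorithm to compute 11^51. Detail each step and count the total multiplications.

Computing 11^51 by squaring (build up from 11^1; each line after the first costs one multiplication):

11^1 = 11
11^2 = (11^1)^2 = 11^2 = 121
11^3 = 11 * 11^2 = 11 * 121 = 1331
11^6 = (11^3)^2 = 1331^2 = 1771561
11^12 = (11^6)^2 = 1771561^2 = 3138428376721
11^24 = (11^12)^2 = 3138428376721^2 = 9849732675807611094711841
11^25 = 11 * 11^24 = 11 * 9849732675807611094711841 = 108347059433883722041830251
11^50 = (11^25)^2 = 108347059433883722041830251^2 = 11739085287969531650666649599035831993898213898723001
11^51 = 11 * 11^50 = 11 * 11739085287969531650666649599035831993898213898723001 = 129129938167664848157333145589394151932880352885953011

Result: 129129938167664848157333145589394151932880352885953011
Multiplications needed: 8 (8 lines after 11^1)

11^51 = 129129938167664848157333145589394151932880352885953011. Using exponentiation by squaring, this requires 8 multiplications. The key idea: if the exponent is even, square the half-power; if odd, multiply by the base once.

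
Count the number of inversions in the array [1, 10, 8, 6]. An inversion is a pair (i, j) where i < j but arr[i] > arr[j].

Finding inversions in [1, 10, 8, 6]:

(1, 2): arr[1]=10 > arr[2]=8
(1, 3): arr[1]=10 > arr[3]=6
(2, 3): arr[2]=8 > arr[3]=6

Total inversions: 3

The array has 3 inversion(s): (1,2), (1,3), (2,3). Each pair (i,j) satisfies i < j and arr[i] > arr[j].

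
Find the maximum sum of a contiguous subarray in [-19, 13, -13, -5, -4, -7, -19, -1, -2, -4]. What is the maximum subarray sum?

Using Kadane's algorithm on [-19, 13, -13, -5, -4, -7, -19, -1, -2, -4]:

Scanning through the array:
Position 1 (value 13): max_ending_here = 13, max_so_far = 13
Position 2 (value -13): max_ending_here = 0, max_so_far = 13
Position 3 (value -5): max_ending_here = -5, max_so_far = 13
Position 4 (value -4): max_ending_here = -4, max_so_far = 13
Position 5 (value -7): max_ending_here = -7, max_so_far = 13
Position 6 (value -19): max_ending_here = -19, max_so_far = 13
Position 7 (value -1): max_ending_here = -1, max_so_far = 13
Position 8 (value -2): max_ending_here = -2, max_so_far = 13
Position 9 (value -4): max_ending_here = -4, max_so_far = 13

Maximum subarray: [13]
Maximum sum: 13

The maximum subarray is [13] with sum 13. This subarray runs from index 1 to index 1.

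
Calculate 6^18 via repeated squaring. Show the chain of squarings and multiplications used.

Computing 6^18 by squaring (build up from 6^1; each line after the first costs one multiplication):

6^1 = 6
6^2 = (6^1)^2 = 6^2 = 36
6^4 = (6^2)^2 = 36^2 = 1296
6^8 = (6^4)^2 = 1296^2 = 1679616
6^9 = 6 * 6^8 = 6 * 1679616 = 10077696
6^18 = (6^9)^2 = 10077696^2 = 101559956668416

Result: 101559956668416
Multiplications needed: 5 (5 lines after 6^1)

6^18 = 101559956668416. Using exponentiation by squaring, this requires 5 multiplications. The key idea: if the exponent is even, square the half-power; if odd, multiply by the base once.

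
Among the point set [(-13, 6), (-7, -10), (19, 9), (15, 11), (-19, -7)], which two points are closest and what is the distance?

Computing all pairwise distances among 5 points:

d((-13, 6), (-7, -10)) = 17.088
d((-13, 6), (19, 9)) = 32.1403
d((-13, 6), (15, 11)) = 28.4429
d((-13, 6), (-19, -7)) = 14.3178
d((-7, -10), (19, 9)) = 32.2025
d((-7, -10), (15, 11)) = 30.4138
d((-7, -10), (-19, -7)) = 12.3693
d((19, 9), (15, 11)) = 4.4721 <-- minimum
d((19, 9), (-19, -7)) = 41.2311
d((15, 11), (-19, -7)) = 38.4708

Closest pair: (19, 9) and (15, 11) with distance 4.4721

The closest pair is (19, 9) and (15, 11) with Euclidean distance 4.4721. For 5 points, brute-force pairwise comparison is shown above. For large n, the divide-and-conquer algorithm (sort by x, recurse on halves, check the dividing strip) achieves O(n log n).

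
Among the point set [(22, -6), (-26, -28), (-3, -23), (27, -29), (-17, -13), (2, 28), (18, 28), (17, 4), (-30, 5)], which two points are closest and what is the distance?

Computing all pairwise distances among 9 points:

d((22, -6), (-26, -28)) = 52.8015
d((22, -6), (-3, -23)) = 30.2324
d((22, -6), (27, -29)) = 23.5372
d((22, -6), (-17, -13)) = 39.6232
d((22, -6), (2, 28)) = 39.4462
d((22, -6), (18, 28)) = 34.2345
d((22, -6), (17, 4)) = 11.1803 <-- minimum
d((22, -6), (-30, 5)) = 53.1507
d((-26, -28), (-3, -23)) = 23.5372
d((-26, -28), (27, -29)) = 53.0094
d((-26, -28), (-17, -13)) = 17.4929
d((-26, -28), (2, 28)) = 62.6099
d((-26, -28), (18, 28)) = 71.218
d((-26, -28), (17, 4)) = 53.6004
d((-26, -28), (-30, 5)) = 33.2415
d((-3, -23), (27, -29)) = 30.5941
d((-3, -23), (-17, -13)) = 17.2047
d((-3, -23), (2, 28)) = 51.2445
d((-3, -23), (18, 28)) = 55.1543
d((-3, -23), (17, 4)) = 33.6006
d((-3, -23), (-30, 5)) = 38.8973
d((27, -29), (-17, -13)) = 46.8188
d((27, -29), (2, 28)) = 62.2415
d((27, -29), (18, 28)) = 57.7062
d((27, -29), (17, 4)) = 34.4819
d((27, -29), (-30, 5)) = 66.3702
d((-17, -13), (2, 28)) = 45.1885
d((-17, -13), (18, 28)) = 53.9073
d((-17, -13), (17, 4)) = 38.0132
d((-17, -13), (-30, 5)) = 22.2036
d((2, 28), (18, 28)) = 16.0
d((2, 28), (17, 4)) = 28.3019
d((2, 28), (-30, 5)) = 39.4081
d((18, 28), (17, 4)) = 24.0208
d((18, 28), (-30, 5)) = 53.2259
d((17, 4), (-30, 5)) = 47.0106

Closest pair: (22, -6) and (17, 4) with distance 11.1803

The closest pair is (22, -6) and (17, 4) with Euclidean distance 11.1803. For 9 points, brute-force pairwise comparison is shown above. For large n, the divide-and-conquer algorithm (sort by x, recurse on halves, check the dividing strip) achieves O(n log n).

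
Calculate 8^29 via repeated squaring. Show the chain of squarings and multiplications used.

Computing 8^29 by squaring (build up from 8^1; each line after the first costs one multiplication):

8^1 = 8
8^2 = (8^1)^2 = 8^2 = 64
8^3 = 8 * 8^2 = 8 * 64 = 512
8^6 = (8^3)^2 = 512^2 = 262144
8^7 = 8 * 8^6 = 8 * 262144 = 2097152
8^14 = (8^7)^2 = 2097152^2 = 4398046511104
8^28 = (8^14)^2 = 4398046511104^2 = 19342813113834066795298816
8^29 = 8 * 8^28 = 8 * 19342813113834066795298816 = 154742504910672534362390528

Result: 154742504910672534362390528
Multiplications needed: 7 (7 lines after 8^1)

8^29 = 154742504910672534362390528. Using exponentiation by squaring, this requires 7 multiplications. The key idea: if the exponent is even, square the half-power; if odd, multiply by the base once.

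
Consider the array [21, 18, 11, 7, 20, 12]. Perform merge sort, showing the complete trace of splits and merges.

Merge sort trace:

Split: [21, 18, 11, 7, 20, 12] -> [21, 18, 11] and [7, 20, 12]
  Split: [21, 18, 11] -> [21] and [18, 11]
    Split: [18, 11] -> [18] and [11]
    Merge: [18] + [11] -> [11, 18]
  Merge: [21] + [11, 18] -> [11, 18, 21]
  Split: [7, 20, 12] -> [7] and [20, 12]
    Split: [20, 12] -> [20] and [12]
    Merge: [20] + [12] -> [12, 20]
  Merge: [7] + [12, 20] -> [7, 12, 20]
Merge: [11, 18, 21] + [7, 12, 20] -> [7, 11, 12, 18, 20, 21]

Final sorted array: [7, 11, 12, 18, 20, 21]

The merge sort proceeds by recursively splitting the array and merging sorted halves.
After all merges, the sorted array is [7, 11, 12, 18, 20, 21].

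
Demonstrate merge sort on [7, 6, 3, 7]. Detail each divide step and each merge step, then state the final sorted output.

Merge sort trace:

Split: [7, 6, 3, 7] -> [7, 6] and [3, 7]
  Split: [7, 6] -> [7] and [6]
  Merge: [7] + [6] -> [6, 7]
  Split: [3, 7] -> [3] and [7]
  Merge: [3] + [7] -> [3, 7]
Merge: [6, 7] + [3, 7] -> [3, 6, 7, 7]

Final sorted array: [3, 6, 7, 7]

The merge sort proceeds by recursively splitting the array and merging sorted halves.
After all merges, the sorted array is [3, 6, 7, 7].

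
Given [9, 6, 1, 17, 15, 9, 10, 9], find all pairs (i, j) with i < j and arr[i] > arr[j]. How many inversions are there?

Finding inversions in [9, 6, 1, 17, 15, 9, 10, 9]:

(0, 1): arr[0]=9 > arr[1]=6
(0, 2): arr[0]=9 > arr[2]=1
(1, 2): arr[1]=6 > arr[2]=1
(3, 4): arr[3]=17 > arr[4]=15
(3, 5): arr[3]=17 > arr[5]=9
(3, 6): arr[3]=17 > arr[6]=10
(3, 7): arr[3]=17 > arr[7]=9
(4, 5): arr[4]=15 > arr[5]=9
(4, 6): arr[4]=15 > arr[6]=10
(4, 7): arr[4]=15 > arr[7]=9
(6, 7): arr[6]=10 > arr[7]=9

Total inversions: 11

The array has 11 inversion(s): (0,1), (0,2), (1,2), (3,4), (3,5), (3,6), (3,7), (4,5), (4,6), (4,7), (6,7). Each pair (i,j) satisfies i < j and arr[i] > arr[j].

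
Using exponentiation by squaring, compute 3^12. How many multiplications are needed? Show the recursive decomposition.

Computing 3^12 by squaring (build up from 3^1; each line after the first costs one multiplication):

3^1 = 3
3^2 = (3^1)^2 = 3^2 = 9
3^3 = 3 * 3^2 = 3 * 9 = 27
3^6 = (3^3)^2 = 27^2 = 729
3^12 = (3^6)^2 = 729^2 = 531441

Result: 531441
Multiplications needed: 4 (4 lines after 3^1)

3^12 = 531441. Using exponentiation by squaring, this requires 4 multiplications. The key idea: if the exponent is even, square the half-power; if odd, multiply by the base once.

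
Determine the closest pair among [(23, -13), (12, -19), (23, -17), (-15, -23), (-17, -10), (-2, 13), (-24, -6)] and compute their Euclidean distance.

Computing all pairwise distances among 7 points:

d((23, -13), (12, -19)) = 12.53
d((23, -13), (23, -17)) = 4.0 <-- minimum
d((23, -13), (-15, -23)) = 39.2938
d((23, -13), (-17, -10)) = 40.1123
d((23, -13), (-2, 13)) = 36.0694
d((23, -13), (-24, -6)) = 47.5184
d((12, -19), (23, -17)) = 11.1803
d((12, -19), (-15, -23)) = 27.2947
d((12, -19), (-17, -10)) = 30.3645
d((12, -19), (-2, 13)) = 34.9285
d((12, -19), (-24, -6)) = 38.2753
d((23, -17), (-15, -23)) = 38.4708
d((23, -17), (-17, -10)) = 40.6079
d((23, -17), (-2, 13)) = 39.0512
d((23, -17), (-24, -6)) = 48.2701
d((-15, -23), (-17, -10)) = 13.1529
d((-15, -23), (-2, 13)) = 38.2753
d((-15, -23), (-24, -6)) = 19.2354
d((-17, -10), (-2, 13)) = 27.4591
d((-17, -10), (-24, -6)) = 8.0623
d((-2, 13), (-24, -6)) = 29.0689

Closest pair: (23, -13) and (23, -17) with distance 4.0

The closest pair is (23, -13) and (23, -17) with Euclidean distance 4.0. For 7 points, brute-force pairwise comparison is shown above. For large n, the divide-and-conquer algorithm (sort by x, recurse on halves, check the dividing strip) achieves O(n log n).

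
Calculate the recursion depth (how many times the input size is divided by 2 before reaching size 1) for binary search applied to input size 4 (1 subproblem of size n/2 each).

For divide and conquer with division factor 2:

Problem sizes at each level:
Level 0: 4
Level 1: 2
Level 2: 1

The root is level 0 and the size-1 base case is level 2 (the tree spans levels 0 through 2, i.e. 3 levels counting the root), so the depth is the number of divisions: log_2(4) = 2

The recursion tree depth is log_2(4) = 2. At each level, the problem size is divided by 2, so it takes 2 divisions to reduce to a base case of size 1. The algorithm makes 1 recursive call at each level.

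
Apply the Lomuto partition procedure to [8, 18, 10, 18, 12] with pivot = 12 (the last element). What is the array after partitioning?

Lomuto partition with pivot = 12:

Initial array: [8, 18, 10, 18, 12]

arr[0]=8 <= 12: swap with position 0, array becomes [8, 18, 10, 18, 12]
arr[1]=18 > 12: no swap
arr[2]=10 <= 12: swap with position 1, array becomes [8, 10, 18, 18, 12]
arr[3]=18 > 12: no swap

Place pivot at position 2: [8, 10, 12, 18, 18]
Pivot position: 2

After partitioning with pivot 12, the array becomes [8, 10, 12, 18, 18]. The pivot is placed at index 2. All elements to the left of the pivot are <= 12, and all elements to the right are > 12.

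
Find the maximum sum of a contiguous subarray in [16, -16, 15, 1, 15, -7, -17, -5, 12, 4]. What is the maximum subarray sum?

Using Kadane's algorithm on [16, -16, 15, 1, 15, -7, -17, -5, 12, 4]:

Scanning through the array:
Position 1 (value -16): max_ending_here = 0, max_so_far = 16
Position 2 (value 15): max_ending_here = 15, max_so_far = 16
Position 3 (value 1): max_ending_here = 16, max_so_far = 16
Position 4 (value 15): max_ending_here = 31, max_so_far = 31
Position 5 (value -7): max_ending_here = 24, max_so_far = 31
Position 6 (value -17): max_ending_here = 7, max_so_far = 31
Position 7 (value -5): max_ending_here = 2, max_so_far = 31
Position 8 (value 12): max_ending_here = 14, max_so_far = 31
Position 9 (value 4): max_ending_here = 18, max_so_far = 31

Maximum subarray: [16, -16, 15, 1, 15]
Maximum sum: 31

The maximum subarray is [16, -16, 15, 1, 15] with sum 31. This subarray runs from index 0 to index 4.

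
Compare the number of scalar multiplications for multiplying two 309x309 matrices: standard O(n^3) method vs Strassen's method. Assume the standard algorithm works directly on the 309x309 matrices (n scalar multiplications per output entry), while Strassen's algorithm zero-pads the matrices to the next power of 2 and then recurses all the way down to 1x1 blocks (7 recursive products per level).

Matrix multiplication for 309x309 matrices:

Strassen's algorithm requires power-of-2 dimensions. Pad 309x309 to 512x512 (next power of 2).

Standard algorithm: 309^3 = 29503629 multiplications
Strassen's algorithm: 7^(log2(512)) = 7^9 = 40353607 multiplications
Difference: 29503629 - 40353607 = -10849978 (Strassen uses MORE here due to padding overhead — for small or just-over-power-of-2 n, padding can outweigh the per-level savings)

Standard: 29503629 multiplications (309^3). Strassen: 40353607 multiplications (7^9, after padding to 512x512). Strassen reduces 8 recursive multiplications to 7 at each level.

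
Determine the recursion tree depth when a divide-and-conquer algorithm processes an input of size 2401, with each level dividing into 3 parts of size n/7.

For divide and conquer with division factor 7:

Problem sizes at each level:
Level 0: 2401
Level 1: 343
Level 2: 49
Level 3: 7
Level 4: 1

The root is level 0 and the size-1 base case is level 4 (the tree spans levels 0 through 4, i.e. 5 levels counting the root), so the depth is the number of divisions: log_7(2401) = 4

The recursion tree depth is log_7(2401) = 4. At each level, the problem size is divided by 7, so it takes 4 divisions to reduce to a base case of size 1. The algorithm makes 3 recursive calls at each level.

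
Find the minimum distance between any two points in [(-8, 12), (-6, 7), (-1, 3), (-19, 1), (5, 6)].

Computing all pairwise distances among 5 points:

d((-8, 12), (-6, 7)) = 5.3852 <-- minimum
d((-8, 12), (-1, 3)) = 11.4018
d((-8, 12), (-19, 1)) = 15.5563
d((-8, 12), (5, 6)) = 14.3178
d((-6, 7), (-1, 3)) = 6.4031
d((-6, 7), (-19, 1)) = 14.3178
d((-6, 7), (5, 6)) = 11.0454
d((-1, 3), (-19, 1)) = 18.1108
d((-1, 3), (5, 6)) = 6.7082
d((-19, 1), (5, 6)) = 24.5153

Closest pair: (-8, 12) and (-6, 7) with distance 5.3852

The closest pair is (-8, 12) and (-6, 7) with Euclidean distance 5.3852. For 5 points, brute-force pairwise comparison is shown above. For large n, the divide-and-conquer algorithm (sort by x, recurse on halves, check the dividing strip) achieves O(n log n).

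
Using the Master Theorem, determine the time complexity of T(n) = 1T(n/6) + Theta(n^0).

Master Theorem for T(n) = 1T(n/6) + O(n^0):

a = 1, b = 6, c = 0
log_b(a) = log_6(1) = 0.0000

Case 2: c = 0 = log_6(1) = 0.0000
T(n) = O(n^0 log n) = O(log n)

For T(n) = 1T(n/6) + O(n^0): log_6(1) = 0.0000. This is Case 2 of the Master Theorem (c = log_b(a), equal work at all levels), giving O(log n).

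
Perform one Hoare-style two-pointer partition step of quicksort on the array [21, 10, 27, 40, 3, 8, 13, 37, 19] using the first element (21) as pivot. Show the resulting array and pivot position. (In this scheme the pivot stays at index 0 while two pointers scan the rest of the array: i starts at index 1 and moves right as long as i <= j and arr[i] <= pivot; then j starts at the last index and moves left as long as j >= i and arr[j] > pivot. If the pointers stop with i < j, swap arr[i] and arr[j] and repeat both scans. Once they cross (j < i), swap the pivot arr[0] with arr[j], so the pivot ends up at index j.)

Hoare-style two-pointer partition with pivot = 21:

Initial array: [21, 10, 27, 40, 3, 8, 13, 37, 19]

Pointers start at i = 1, j = 8.
i stops at index 2 (arr[2]=27 > 21), j stops at index 8 (arr[8]=19 <= 21): swap arr[2] and arr[8], array becomes [21, 10, 19, 40, 3, 8, 13, 37, 27]
i stops at index 3 (arr[3]=40 > 21), j stops at index 6 (arr[6]=13 <= 21): swap arr[3] and arr[6], array becomes [21, 10, 19, 13, 3, 8, 40, 37, 27]
i ends at 6, j ends at 5: the pointers have crossed (j < i), so scanning stops.

Swap pivot arr[0] with arr[5] to place pivot at position 5: [8, 10, 19, 13, 3, 21, 40, 37, 27]
Pivot position: 5

After partitioning with pivot 21, the array becomes [8, 10, 19, 13, 3, 21, 40, 37, 27]. The pivot is placed at index 5. All elements to the left of the pivot are <= 21, and all elements to the right are > 21.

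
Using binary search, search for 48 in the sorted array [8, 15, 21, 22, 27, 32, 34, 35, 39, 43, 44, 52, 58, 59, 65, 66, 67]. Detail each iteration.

Binary search for 48 in [8, 15, 21, 22, 27, 32, 34, 35, 39, 43, 44, 52, 58, 59, 65, 66, 67]:

lo=0, hi=16, mid=8, arr[mid]=39 -> 39 < 48, search right half
lo=9, hi=16, mid=12, arr[mid]=58 -> 58 > 48, search left half
lo=9, hi=11, mid=10, arr[mid]=44 -> 44 < 48, search right half
lo=11, hi=11, mid=11, arr[mid]=52 -> 52 > 48, search left half
lo=11 > hi=10, target 48 not found

Binary search determines that 48 is not in the array after 4 comparisons. The search space was exhausted without finding the target.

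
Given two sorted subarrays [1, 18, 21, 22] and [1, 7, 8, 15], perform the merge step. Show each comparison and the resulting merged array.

Merging process:

Compare 1 vs 1: take 1 from left. Merged: [1]
Compare 18 vs 1: take 1 from right. Merged: [1, 1]
Compare 18 vs 7: take 7 from right. Merged: [1, 1, 7]
Compare 18 vs 8: take 8 from right. Merged: [1, 1, 7, 8]
Compare 18 vs 15: take 15 from right. Merged: [1, 1, 7, 8, 15]
Append remaining from left: [18, 21, 22]. Merged: [1, 1, 7, 8, 15, 18, 21, 22]

Final merged array: [1, 1, 7, 8, 15, 18, 21, 22]
Total comparisons: 5

The merged array is [1, 1, 7, 8, 15, 18, 21, 22], requiring 5 comparisons. The merge step runs in O(n) time where n is the total number of elements.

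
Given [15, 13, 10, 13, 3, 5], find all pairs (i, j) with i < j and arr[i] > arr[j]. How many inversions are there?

Finding inversions in [15, 13, 10, 13, 3, 5]:

(0, 1): arr[0]=15 > arr[1]=13
(0, 2): arr[0]=15 > arr[2]=10
(0, 3): arr[0]=15 > arr[3]=13
(0, 4): arr[0]=15 > arr[4]=3
(0, 5): arr[0]=15 > arr[5]=5
(1, 2): arr[1]=13 > arr[2]=10
(1, 4): arr[1]=13 > arr[4]=3
(1, 5): arr[1]=13 > arr[5]=5
(2, 4): arr[2]=10 > arr[4]=3
(2, 5): arr[2]=10 > arr[5]=5
(3, 4): arr[3]=13 > arr[4]=3
(3, 5): arr[3]=13 > arr[5]=5

Total inversions: 12

The array has 12 inversion(s): (0,1), (0,2), (0,3), (0,4), (0,5), (1,2), (1,4), (1,5), (2,4), (2,5), (3,4), (3,5). Each pair (i,j) satisfies i < j and arr[i] > arr[j].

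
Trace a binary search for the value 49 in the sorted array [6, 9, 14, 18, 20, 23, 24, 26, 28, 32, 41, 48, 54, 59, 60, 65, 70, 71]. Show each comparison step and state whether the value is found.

Binary search for 49 in [6, 9, 14, 18, 20, 23, 24, 26, 28, 32, 41, 48, 54, 59, 60, 65, 70, 71]:

lo=0, hi=17, mid=8, arr[mid]=28 -> 28 < 49, search right half
lo=9, hi=17, mid=13, arr[mid]=59 -> 59 > 49, search left half
lo=9, hi=12, mid=10, arr[mid]=41 -> 41 < 49, search right half
lo=11, hi=12, mid=11, arr[mid]=48 -> 48 < 49, search right half
lo=12, hi=12, mid=12, arr[mid]=54 -> 54 > 49, search left half
lo=12 > hi=11, target 49 not found

Binary search determines that 49 is not in the array after 5 comparisons. The search space was exhausted without finding the target.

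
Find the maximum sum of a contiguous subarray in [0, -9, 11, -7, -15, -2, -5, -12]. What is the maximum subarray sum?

Using Kadane's algorithm on [0, -9, 11, -7, -15, -2, -5, -12]:

Scanning through the array:
Position 1 (value -9): max_ending_here = -9, max_so_far = 0
Position 2 (value 11): max_ending_here = 11, max_so_far = 11
Position 3 (value -7): max_ending_here = 4, max_so_far = 11
Position 4 (value -15): max_ending_here = -11, max_so_far = 11
Position 5 (value -2): max_ending_here = -2, max_so_far = 11
Position 6 (value -5): max_ending_here = -5, max_so_far = 11
Position 7 (value -12): max_ending_here = -12, max_so_far = 11

Maximum subarray: [11]
Maximum sum: 11

The maximum subarray is [11] with sum 11. This subarray runs from index 2 to index 2.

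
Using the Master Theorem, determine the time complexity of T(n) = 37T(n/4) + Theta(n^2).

Master Theorem for T(n) = 37T(n/4) + O(n^2):

a = 37, b = 4, c = 2
log_b(a) = log_4(37) = 2.6047

Case 1: c = 2 < log_4(37) = 2.6047
T(n) = O(n^(log_4 37))

For T(n) = 37T(n/4) + O(n^2): log_4(37) = 2.6047. This is Case 1 of the Master Theorem (c < log_b(a), work dominated by leaves), giving O(n^(log_4 37)).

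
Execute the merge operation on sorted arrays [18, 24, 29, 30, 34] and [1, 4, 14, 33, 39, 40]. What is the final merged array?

Merging process:

Compare 18 vs 1: take 1 from right. Merged: [1]
Compare 18 vs 4: take 4 from right. Merged: [1, 4]
Compare 18 vs 14: take 14 from right. Merged: [1, 4, 14]
Compare 18 vs 33: take 18 from left. Merged: [1, 4, 14, 18]
Compare 24 vs 33: take 24 from left. Merged: [1, 4, 14, 18, 24]
Compare 29 vs 33: take 29 from left. Merged: [1, 4, 14, 18, 24, 29]
Compare 30 vs 33: take 30 from left. Merged: [1, 4, 14, 18, 24, 29, 30]
Compare 34 vs 33: take 33 from right. Merged: [1, 4, 14, 18, 24, 29, 30, 33]
Compare 34 vs 39: take 34 from left. Merged: [1, 4, 14, 18, 24, 29, 30, 33, 34]
Append remaining from right: [39, 40]. Merged: [1, 4, 14, 18, 24, 29, 30, 33, 34, 39, 40]

Final merged array: [1, 4, 14, 18, 24, 29, 30, 33, 34, 39, 40]
Total comparisons: 9

The merged array is [1, 4, 14, 18, 24, 29, 30, 33, 34, 39, 40], requiring 9 comparisons. The merge step runs in O(n) time where n is the total number of elements.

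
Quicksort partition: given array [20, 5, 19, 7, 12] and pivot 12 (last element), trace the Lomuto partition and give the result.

Lomuto partition with pivot = 12:

Initial array: [20, 5, 19, 7, 12]

arr[0]=20 > 12: no swap
arr[1]=5 <= 12: swap with position 0, array becomes [5, 20, 19, 7, 12]
arr[2]=19 > 12: no swap
arr[3]=7 <= 12: swap with position 1, array becomes [5, 7, 19, 20, 12]

Place pivot at position 2: [5, 7, 12, 20, 19]
Pivot position: 2

After partitioning with pivot 12, the array becomes [5, 7, 12, 20, 19]. The pivot is placed at index 2. All elements to the left of the pivot are <= 12, and all elements to the right are > 12.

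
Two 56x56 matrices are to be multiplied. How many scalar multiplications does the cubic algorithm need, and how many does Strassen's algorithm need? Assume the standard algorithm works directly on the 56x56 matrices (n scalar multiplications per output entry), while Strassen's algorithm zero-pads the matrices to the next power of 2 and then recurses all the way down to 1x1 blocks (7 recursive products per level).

Matrix multiplication for 56x56 matrices:

Strassen's algorithm requires power-of-2 dimensions. Pad 56x56 to 64x64 (next power of 2).

Standard algorithm: 56^3 = 175616 multiplications
Strassen's algorithm: 7^(log2(64)) = 7^6 = 117649 multiplications
Savings: 175616 - 117649 = 57967 multiplications

Standard: 175616 multiplications (56^3). Strassen: 117649 multiplications (7^6, after padding to 64x64). Strassen reduces 8 recursive multiplications to 7 at each level.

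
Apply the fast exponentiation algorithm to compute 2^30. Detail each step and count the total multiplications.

Computing 2^30 by squaring (build up from 2^1; each line after the first costs one multiplication):

2^1 = 2
2^2 = (2^1)^2 = 2^2 = 4
2^3 = 2 * 2^2 = 2 * 4 = 8
2^6 = (2^3)^2 = 8^2 = 64
2^7 = 2 * 2^6 = 2 * 64 = 128
2^14 = (2^7)^2 = 128^2 = 16384
2^15 = 2 * 2^14 = 2 * 16384 = 32768
2^30 = (2^15)^2 = 32768^2 = 1073741824

Result: 1073741824
Multiplications needed: 7 (7 lines after 2^1)

2^30 = 1073741824. Using exponentiation by squaring, this requires 7 multiplications. The key idea: if the exponent is even, square the half-power; if odd, multiply by the base once.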